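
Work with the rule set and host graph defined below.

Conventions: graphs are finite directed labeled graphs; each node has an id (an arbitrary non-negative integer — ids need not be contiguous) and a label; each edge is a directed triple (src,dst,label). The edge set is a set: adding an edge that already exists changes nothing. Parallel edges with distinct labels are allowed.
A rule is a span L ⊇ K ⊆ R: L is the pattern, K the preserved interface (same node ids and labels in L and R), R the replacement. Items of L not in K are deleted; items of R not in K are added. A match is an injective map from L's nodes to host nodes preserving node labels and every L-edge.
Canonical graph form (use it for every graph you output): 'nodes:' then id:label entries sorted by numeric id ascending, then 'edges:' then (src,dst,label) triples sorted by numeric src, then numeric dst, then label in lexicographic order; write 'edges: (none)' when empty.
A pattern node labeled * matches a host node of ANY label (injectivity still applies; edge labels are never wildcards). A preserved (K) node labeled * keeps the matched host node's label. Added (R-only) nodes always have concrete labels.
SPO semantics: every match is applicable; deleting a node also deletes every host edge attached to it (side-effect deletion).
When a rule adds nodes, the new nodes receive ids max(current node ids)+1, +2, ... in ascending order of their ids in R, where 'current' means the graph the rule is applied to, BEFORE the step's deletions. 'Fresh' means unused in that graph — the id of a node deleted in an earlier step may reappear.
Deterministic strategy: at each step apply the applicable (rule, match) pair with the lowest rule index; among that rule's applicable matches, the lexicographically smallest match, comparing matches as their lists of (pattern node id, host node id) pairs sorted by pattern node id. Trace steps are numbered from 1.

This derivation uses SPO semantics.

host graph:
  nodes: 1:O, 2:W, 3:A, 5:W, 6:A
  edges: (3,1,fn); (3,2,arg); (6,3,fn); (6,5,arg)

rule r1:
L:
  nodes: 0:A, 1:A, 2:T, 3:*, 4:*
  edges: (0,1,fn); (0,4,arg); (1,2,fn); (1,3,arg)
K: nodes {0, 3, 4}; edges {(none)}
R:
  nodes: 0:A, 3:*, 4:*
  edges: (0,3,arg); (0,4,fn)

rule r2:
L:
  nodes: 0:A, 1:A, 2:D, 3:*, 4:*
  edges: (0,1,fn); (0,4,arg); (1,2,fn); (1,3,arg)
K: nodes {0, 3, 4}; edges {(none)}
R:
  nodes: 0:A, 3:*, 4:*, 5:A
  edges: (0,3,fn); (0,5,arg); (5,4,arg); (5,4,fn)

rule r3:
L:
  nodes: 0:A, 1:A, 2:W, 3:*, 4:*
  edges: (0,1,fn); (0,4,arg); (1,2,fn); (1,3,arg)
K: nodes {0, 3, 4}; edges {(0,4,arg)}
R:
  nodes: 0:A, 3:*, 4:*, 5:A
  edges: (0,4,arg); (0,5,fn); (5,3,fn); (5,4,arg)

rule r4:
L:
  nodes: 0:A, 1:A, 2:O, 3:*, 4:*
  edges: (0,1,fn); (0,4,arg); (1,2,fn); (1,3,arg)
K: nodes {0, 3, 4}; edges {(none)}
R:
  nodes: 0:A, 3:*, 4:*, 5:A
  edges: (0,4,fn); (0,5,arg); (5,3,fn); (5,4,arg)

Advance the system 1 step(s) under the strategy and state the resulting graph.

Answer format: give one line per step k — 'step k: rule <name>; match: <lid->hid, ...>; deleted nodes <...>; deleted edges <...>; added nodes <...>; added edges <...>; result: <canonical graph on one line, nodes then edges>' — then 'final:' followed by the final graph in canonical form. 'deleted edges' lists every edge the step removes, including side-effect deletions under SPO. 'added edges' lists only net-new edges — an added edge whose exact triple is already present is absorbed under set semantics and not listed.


step 1: rule r4; match: 0->6, 1->3, 2->1, 3->2, 4->5; deleted nodes 1, 3; deleted edges (3,1,fn); (3,2,arg); (6,3,fn); (6,5,arg); added nodes 7; added edges (6,5,fn); (6,7,arg); (7,2,fn); (7,5,arg); result: nodes: 2:W, 5:W, 6:A, 7:A edges: (6,5,fn); (6,7,arg); (7,2,fn); (7,5,arg)
final:
nodes: 2:W, 5:W, 6:A, 7:A
edges: (6,5,fn); (6,7,arg); (7,2,fn); (7,5,arg)


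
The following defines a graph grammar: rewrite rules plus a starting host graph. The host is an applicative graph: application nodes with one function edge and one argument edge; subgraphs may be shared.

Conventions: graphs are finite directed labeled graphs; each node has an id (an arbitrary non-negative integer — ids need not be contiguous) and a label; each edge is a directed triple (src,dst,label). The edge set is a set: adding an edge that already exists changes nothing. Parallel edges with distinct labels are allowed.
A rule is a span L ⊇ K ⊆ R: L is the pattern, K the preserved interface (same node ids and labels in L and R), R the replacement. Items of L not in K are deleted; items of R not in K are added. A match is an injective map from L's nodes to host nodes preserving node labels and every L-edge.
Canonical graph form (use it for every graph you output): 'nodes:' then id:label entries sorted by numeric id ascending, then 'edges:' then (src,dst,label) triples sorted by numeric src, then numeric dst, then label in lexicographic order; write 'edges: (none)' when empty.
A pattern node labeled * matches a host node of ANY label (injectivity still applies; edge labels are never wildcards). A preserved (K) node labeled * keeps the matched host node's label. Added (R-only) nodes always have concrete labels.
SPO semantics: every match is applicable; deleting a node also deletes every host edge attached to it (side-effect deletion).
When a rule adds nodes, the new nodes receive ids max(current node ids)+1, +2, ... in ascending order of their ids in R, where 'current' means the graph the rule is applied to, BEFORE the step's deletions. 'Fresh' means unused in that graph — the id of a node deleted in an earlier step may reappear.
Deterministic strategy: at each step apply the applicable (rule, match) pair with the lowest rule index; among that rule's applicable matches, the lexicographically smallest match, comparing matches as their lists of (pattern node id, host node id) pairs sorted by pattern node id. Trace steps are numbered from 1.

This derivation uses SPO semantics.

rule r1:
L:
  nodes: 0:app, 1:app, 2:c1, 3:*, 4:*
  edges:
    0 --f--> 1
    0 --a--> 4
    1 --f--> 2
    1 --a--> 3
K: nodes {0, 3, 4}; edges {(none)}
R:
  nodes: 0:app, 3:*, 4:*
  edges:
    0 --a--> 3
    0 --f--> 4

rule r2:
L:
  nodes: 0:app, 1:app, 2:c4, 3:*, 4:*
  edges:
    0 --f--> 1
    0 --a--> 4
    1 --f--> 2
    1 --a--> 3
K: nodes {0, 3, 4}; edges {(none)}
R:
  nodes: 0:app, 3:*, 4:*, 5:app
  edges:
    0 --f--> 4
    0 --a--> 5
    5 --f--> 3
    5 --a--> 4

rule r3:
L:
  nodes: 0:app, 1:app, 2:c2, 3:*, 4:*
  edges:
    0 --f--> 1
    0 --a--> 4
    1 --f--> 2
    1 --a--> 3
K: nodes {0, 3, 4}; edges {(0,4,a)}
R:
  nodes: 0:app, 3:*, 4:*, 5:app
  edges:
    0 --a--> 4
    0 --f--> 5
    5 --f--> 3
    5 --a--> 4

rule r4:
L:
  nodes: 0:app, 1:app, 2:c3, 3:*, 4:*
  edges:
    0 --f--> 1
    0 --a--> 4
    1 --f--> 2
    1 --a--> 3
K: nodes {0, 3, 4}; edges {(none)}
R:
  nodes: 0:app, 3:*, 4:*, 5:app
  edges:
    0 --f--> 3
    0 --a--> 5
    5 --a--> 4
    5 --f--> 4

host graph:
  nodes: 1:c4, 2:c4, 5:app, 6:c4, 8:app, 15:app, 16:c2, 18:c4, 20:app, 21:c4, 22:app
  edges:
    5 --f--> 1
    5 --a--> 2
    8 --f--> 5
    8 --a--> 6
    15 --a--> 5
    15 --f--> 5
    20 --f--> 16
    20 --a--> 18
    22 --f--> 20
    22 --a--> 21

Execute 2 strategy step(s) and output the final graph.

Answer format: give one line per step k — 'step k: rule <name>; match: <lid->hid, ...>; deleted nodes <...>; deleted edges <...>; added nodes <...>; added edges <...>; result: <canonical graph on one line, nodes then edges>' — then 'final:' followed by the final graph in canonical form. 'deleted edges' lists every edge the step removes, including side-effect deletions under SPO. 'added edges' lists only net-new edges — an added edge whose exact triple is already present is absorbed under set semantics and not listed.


step 1: rule r2; match: 0->8, 1->5, 2->1, 3->2, 4->6; deleted nodes 1, 5; deleted edges (5,1,f); (5,2,a); (8,5,f); (8,6,a); (15,5,a); (15,5,f); added nodes 23; added edges (8,6,f); (8,23,a); (23,2,f); (23,6,a); result: nodes: 2:c4, 6:c4, 8:app, 15:app, 16:c2, 18:c4, 20:app, 21:c4, 22:app, 23:app edges: (8,6,f); (8,23,a); (20,16,f); (20,18,a); (22,20,f); (22,21,a); (23,2,f); (23,6,a)
step 2: rule r3; match: 0->22, 1->20, 2->16, 3->18, 4->21; deleted nodes 16, 20; deleted edges (20,16,f); (20,18,a); (22,20,f); added nodes 24; added edges (22,24,f); (24,18,f); (24,21,a); result: nodes: 2:c4, 6:c4, 8:app, 15:app, 18:c4, 21:c4, 22:app, 23:app, 24:app edges: (8,6,f); (8,23,a); (22,21,a); (22,24,f); (23,2,f); (23,6,a); (24,18,f); (24,21,a)
final:
nodes: 2:c4, 6:c4, 8:app, 15:app, 18:c4, 21:c4, 22:app, 23:app, 24:app
edges: (8,6,f); (8,23,a); (22,21,a); (22,24,f); (23,2,f); (23,6,a); (24,18,f); (24,21,a)


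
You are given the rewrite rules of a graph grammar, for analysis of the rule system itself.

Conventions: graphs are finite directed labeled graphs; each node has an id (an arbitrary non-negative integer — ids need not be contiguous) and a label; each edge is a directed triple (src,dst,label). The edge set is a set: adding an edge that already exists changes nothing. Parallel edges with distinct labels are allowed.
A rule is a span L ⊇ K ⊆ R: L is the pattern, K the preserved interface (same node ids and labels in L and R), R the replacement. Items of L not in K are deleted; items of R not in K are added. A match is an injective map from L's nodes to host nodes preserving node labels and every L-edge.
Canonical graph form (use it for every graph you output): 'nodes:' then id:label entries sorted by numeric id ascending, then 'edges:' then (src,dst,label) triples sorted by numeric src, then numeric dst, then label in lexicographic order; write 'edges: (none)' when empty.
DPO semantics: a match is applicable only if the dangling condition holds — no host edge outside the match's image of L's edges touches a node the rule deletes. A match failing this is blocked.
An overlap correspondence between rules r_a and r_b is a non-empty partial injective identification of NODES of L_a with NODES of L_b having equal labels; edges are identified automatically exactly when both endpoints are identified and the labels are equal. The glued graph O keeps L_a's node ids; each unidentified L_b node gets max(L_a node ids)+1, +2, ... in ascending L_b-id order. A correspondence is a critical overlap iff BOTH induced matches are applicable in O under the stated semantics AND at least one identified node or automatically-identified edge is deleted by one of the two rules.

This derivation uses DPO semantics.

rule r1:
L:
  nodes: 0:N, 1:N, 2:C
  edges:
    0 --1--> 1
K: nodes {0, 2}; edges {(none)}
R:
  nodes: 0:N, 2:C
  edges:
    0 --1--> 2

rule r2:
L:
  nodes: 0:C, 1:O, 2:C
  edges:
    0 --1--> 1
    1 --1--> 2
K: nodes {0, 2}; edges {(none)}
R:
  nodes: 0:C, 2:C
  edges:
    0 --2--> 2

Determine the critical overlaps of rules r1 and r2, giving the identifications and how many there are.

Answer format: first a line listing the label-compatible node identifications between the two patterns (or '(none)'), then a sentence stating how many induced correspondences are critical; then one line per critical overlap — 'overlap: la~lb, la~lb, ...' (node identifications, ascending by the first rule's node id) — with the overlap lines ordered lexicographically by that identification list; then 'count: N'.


label-compatible node identifications between L(r1) and L(r2): 2~0, 2~2
0 of the induced correspondences are critical overlaps of r1 and r2.
count: 0


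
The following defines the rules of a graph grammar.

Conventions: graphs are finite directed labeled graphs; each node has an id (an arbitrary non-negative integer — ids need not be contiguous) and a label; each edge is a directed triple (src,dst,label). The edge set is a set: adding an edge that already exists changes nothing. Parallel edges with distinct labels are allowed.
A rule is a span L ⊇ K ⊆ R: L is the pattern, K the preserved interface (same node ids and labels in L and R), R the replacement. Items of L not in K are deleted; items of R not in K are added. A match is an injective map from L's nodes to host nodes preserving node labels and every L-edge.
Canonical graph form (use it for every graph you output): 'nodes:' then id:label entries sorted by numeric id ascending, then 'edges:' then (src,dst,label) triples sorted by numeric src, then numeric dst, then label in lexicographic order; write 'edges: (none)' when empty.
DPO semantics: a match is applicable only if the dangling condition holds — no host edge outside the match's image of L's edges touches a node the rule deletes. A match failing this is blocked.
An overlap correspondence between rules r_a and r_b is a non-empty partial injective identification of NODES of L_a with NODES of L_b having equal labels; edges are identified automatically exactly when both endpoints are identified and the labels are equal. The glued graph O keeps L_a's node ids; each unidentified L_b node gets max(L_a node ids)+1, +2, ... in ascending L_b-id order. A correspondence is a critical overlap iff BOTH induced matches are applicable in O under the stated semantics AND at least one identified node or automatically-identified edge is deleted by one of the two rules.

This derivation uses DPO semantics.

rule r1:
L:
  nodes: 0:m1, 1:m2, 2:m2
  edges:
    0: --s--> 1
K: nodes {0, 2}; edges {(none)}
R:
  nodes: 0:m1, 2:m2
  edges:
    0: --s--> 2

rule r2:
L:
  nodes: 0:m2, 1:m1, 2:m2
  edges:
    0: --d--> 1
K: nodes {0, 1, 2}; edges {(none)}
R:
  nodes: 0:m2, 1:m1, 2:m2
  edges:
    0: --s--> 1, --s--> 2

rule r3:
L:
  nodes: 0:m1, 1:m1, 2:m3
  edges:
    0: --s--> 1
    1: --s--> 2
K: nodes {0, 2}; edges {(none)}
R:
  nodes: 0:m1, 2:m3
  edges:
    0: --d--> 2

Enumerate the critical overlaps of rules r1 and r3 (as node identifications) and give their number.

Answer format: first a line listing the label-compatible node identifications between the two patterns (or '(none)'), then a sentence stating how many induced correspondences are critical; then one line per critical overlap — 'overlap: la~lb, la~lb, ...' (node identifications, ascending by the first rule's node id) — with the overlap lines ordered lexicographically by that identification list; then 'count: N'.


label-compatible node identifications between L(r1) and L(r3): 0~0, 0~1
0 of the induced correspondences are critical overlaps of r1 and r3.
count: 0


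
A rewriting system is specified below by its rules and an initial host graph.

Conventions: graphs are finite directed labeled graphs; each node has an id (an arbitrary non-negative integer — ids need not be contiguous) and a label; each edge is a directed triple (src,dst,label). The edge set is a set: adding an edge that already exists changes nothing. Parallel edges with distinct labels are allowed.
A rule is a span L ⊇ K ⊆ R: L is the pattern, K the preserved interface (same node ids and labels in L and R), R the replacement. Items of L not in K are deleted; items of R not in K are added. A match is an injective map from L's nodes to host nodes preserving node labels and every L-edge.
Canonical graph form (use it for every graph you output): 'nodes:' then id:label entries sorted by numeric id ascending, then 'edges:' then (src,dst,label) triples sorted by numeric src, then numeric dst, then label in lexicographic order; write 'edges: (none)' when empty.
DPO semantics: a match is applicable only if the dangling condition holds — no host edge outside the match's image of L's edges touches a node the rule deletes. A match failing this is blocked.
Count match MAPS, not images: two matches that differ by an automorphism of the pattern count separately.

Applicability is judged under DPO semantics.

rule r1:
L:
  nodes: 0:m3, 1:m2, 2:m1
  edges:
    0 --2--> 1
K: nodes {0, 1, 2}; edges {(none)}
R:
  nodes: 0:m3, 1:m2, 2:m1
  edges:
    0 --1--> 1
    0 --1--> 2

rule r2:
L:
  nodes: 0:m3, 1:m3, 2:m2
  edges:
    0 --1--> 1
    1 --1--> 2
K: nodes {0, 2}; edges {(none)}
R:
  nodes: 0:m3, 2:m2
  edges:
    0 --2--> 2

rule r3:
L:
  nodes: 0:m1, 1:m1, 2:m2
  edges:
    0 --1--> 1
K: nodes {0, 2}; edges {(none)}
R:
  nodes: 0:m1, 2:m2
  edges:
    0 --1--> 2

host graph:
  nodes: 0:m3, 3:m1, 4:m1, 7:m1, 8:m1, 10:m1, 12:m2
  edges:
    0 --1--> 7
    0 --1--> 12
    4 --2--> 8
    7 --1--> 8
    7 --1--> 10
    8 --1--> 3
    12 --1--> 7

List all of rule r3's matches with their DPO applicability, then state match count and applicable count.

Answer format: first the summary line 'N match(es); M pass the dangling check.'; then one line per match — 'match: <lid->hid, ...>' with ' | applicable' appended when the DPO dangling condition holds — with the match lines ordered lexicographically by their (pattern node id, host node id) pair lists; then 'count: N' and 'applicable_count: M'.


3 match(es); 2 pass the dangling check.
match: 0->7, 1->8, 2->12
match: 0->7, 1->10, 2->12 | applicable
match: 0->8, 1->3, 2->12 | applicable
count: 3
applicable_count: 2


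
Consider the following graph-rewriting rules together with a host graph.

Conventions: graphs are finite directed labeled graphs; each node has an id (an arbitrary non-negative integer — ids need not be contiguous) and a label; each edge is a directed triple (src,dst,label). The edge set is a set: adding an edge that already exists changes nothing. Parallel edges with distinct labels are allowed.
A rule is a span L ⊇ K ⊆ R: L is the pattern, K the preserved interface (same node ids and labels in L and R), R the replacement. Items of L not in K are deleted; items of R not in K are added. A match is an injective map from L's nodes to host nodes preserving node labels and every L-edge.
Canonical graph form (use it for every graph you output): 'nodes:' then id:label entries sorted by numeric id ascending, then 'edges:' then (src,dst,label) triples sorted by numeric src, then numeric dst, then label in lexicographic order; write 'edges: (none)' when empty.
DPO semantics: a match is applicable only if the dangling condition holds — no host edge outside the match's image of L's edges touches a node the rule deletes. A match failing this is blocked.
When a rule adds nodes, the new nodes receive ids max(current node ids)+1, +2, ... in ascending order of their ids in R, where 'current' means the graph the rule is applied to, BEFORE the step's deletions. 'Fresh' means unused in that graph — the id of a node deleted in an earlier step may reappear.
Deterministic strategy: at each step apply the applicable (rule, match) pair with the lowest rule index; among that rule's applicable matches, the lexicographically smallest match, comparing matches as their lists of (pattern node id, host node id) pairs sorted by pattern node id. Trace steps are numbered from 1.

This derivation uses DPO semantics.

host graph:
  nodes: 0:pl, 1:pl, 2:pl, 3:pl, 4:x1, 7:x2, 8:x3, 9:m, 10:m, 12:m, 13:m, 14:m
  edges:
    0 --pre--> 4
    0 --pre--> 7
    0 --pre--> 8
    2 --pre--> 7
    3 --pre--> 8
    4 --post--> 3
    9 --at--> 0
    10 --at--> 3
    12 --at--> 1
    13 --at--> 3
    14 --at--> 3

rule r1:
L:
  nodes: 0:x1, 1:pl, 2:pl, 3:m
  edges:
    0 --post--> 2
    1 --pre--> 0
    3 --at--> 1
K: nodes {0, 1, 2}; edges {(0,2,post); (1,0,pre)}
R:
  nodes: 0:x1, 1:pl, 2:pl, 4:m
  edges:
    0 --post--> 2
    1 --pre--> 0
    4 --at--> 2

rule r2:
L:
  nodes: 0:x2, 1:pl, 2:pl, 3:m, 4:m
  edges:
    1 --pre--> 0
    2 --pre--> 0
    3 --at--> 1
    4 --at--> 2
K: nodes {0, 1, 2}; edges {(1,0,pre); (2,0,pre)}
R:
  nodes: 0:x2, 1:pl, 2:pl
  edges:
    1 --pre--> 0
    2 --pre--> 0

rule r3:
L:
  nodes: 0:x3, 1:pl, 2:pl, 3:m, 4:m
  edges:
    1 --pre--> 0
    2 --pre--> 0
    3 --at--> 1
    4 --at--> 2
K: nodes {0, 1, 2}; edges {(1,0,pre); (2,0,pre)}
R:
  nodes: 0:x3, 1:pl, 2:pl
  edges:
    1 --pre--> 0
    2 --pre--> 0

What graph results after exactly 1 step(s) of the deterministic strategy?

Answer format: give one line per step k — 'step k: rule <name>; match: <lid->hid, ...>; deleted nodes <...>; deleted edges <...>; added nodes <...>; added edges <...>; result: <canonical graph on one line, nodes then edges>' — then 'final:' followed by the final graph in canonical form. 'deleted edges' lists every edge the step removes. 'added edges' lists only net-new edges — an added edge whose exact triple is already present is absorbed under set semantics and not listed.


step 1: rule r1; match: 0->4, 1->0, 2->3, 3->9; deleted nodes 9; deleted edges (9,0,at); added nodes 15; added edges (15,3,at); result: nodes: 0:pl, 1:pl, 2:pl, 3:pl, 4:x1, 7:x2, 8:x3, 10:m, 12:m, 13:m, 14:m, 15:m edges: (0,4,pre); (0,7,pre); (0,8,pre); (2,7,pre); (3,8,pre); (4,3,post); (10,3,at); (12,1,at); (13,3,at); (14,3,at); (15,3,at)
final:
nodes: 0:pl, 1:pl, 2:pl, 3:pl, 4:x1, 7:x2, 8:x3, 10:m, 12:m, 13:m, 14:m, 15:m
edges: (0,4,pre); (0,7,pre); (0,8,pre); (2,7,pre); (3,8,pre); (4,3,post); (10,3,at); (12,1,at); (13,3,at); (14,3,at); (15,3,at)


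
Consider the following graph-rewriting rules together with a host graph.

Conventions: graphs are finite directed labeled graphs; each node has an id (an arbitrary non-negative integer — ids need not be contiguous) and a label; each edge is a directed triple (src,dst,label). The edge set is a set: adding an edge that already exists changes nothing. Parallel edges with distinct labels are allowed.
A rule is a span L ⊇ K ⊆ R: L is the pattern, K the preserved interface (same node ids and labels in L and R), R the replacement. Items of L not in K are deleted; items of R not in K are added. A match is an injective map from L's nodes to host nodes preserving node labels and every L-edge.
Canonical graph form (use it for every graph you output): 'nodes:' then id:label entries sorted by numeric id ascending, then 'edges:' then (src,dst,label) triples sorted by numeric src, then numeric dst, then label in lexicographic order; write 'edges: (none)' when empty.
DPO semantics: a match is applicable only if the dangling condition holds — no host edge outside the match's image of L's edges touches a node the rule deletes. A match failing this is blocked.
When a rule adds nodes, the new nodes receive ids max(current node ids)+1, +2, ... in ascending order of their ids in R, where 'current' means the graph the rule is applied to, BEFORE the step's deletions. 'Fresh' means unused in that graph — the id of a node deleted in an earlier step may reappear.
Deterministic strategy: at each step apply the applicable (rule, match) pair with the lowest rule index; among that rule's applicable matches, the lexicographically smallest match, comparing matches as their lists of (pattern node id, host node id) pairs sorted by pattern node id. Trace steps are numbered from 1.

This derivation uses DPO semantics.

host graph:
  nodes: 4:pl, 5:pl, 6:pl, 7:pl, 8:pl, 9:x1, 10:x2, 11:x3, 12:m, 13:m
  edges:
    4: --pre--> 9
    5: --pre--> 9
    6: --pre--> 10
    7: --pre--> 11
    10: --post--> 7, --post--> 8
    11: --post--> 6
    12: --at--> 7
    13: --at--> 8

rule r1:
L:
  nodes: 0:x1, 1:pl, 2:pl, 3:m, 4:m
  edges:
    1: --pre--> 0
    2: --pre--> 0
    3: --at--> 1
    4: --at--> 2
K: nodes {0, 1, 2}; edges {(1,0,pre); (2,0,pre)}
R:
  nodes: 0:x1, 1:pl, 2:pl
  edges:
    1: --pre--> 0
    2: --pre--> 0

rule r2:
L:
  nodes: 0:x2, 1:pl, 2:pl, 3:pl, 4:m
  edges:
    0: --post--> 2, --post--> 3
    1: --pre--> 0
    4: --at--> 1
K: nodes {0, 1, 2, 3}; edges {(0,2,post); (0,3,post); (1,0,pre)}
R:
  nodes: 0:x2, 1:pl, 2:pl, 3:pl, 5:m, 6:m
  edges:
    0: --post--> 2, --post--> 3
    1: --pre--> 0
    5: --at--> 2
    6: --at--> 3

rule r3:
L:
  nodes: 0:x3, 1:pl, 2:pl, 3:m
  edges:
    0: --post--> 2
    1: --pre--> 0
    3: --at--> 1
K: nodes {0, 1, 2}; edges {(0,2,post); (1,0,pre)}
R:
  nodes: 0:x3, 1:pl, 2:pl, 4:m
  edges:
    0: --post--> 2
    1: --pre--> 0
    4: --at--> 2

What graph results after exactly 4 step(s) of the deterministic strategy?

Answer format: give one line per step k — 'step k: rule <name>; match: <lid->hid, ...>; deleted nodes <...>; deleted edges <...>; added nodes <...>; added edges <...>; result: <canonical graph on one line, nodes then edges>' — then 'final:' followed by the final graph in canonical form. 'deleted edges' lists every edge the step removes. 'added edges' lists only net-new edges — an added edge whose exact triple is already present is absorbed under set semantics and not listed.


step 1: rule r3; match: 0->11, 1->7, 2->6, 3->12; deleted nodes 12; deleted edges (12,7,at); added nodes 14; added edges (14,6,at); result: nodes: 4:pl, 5:pl, 6:pl, 7:pl, 8:pl, 9:x1, 10:x2, 11:x3, 13:m, 14:m edges: (4,9,pre); (5,9,pre); (6,10,pre); (7,11,pre); (10,7,post); (10,8,post); (11,6,post); (13,8,at); (14,6,at)
step 2: rule r2; match: 0->10, 1->6, 2->7, 3->8, 4->14; deleted nodes 14; deleted edges (14,6,at); added nodes 15, 16; added edges (15,7,at); (16,8,at); result: nodes: 4:pl, 5:pl, 6:pl, 7:pl, 8:pl, 9:x1, 10:x2, 11:x3, 13:m, 15:m, 16:m edges: (4,9,pre); (5,9,pre); (6,10,pre); (7,11,pre); (10,7,post); (10,8,post); (11,6,post); (13,8,at); (15,7,at); (16,8,at)
step 3: rule r3; match: 0->11, 1->7, 2->6, 3->15; deleted nodes 15; deleted edges (15,7,at); added nodes 17; added edges (17,6,at); result: nodes: 4:pl, 5:pl, 6:pl, 7:pl, 8:pl, 9:x1, 10:x2, 11:x3, 13:m, 16:m, 17:m edges: (4,9,pre); (5,9,pre); (6,10,pre); (7,11,pre); (10,7,post); (10,8,post); (11,6,post); (13,8,at); (16,8,at); (17,6,at)
step 4: rule r2; match: 0->10, 1->6, 2->7, 3->8, 4->17; deleted nodes 17; deleted edges (17,6,at); added nodes 18, 19; added edges (18,7,at); (19,8,at); result: nodes: 4:pl, 5:pl, 6:pl, 7:pl, 8:pl, 9:x1, 10:x2, 11:x3, 13:m, 16:m, 18:m, 19:m edges: (4,9,pre); (5,9,pre); (6,10,pre); (7,11,pre); (10,7,post); (10,8,post); (11,6,post); (13,8,at); (16,8,at); (18,7,at); (19,8,at)
final:
nodes: 4:pl, 5:pl, 6:pl, 7:pl, 8:pl, 9:x1, 10:x2, 11:x3, 13:m, 16:m, 18:m, 19:m
edges: (4,9,pre); (5,9,pre); (6,10,pre); (7,11,pre); (10,7,post); (10,8,post); (11,6,post); (13,8,at); (16,8,at); (18,7,at); (19,8,at)


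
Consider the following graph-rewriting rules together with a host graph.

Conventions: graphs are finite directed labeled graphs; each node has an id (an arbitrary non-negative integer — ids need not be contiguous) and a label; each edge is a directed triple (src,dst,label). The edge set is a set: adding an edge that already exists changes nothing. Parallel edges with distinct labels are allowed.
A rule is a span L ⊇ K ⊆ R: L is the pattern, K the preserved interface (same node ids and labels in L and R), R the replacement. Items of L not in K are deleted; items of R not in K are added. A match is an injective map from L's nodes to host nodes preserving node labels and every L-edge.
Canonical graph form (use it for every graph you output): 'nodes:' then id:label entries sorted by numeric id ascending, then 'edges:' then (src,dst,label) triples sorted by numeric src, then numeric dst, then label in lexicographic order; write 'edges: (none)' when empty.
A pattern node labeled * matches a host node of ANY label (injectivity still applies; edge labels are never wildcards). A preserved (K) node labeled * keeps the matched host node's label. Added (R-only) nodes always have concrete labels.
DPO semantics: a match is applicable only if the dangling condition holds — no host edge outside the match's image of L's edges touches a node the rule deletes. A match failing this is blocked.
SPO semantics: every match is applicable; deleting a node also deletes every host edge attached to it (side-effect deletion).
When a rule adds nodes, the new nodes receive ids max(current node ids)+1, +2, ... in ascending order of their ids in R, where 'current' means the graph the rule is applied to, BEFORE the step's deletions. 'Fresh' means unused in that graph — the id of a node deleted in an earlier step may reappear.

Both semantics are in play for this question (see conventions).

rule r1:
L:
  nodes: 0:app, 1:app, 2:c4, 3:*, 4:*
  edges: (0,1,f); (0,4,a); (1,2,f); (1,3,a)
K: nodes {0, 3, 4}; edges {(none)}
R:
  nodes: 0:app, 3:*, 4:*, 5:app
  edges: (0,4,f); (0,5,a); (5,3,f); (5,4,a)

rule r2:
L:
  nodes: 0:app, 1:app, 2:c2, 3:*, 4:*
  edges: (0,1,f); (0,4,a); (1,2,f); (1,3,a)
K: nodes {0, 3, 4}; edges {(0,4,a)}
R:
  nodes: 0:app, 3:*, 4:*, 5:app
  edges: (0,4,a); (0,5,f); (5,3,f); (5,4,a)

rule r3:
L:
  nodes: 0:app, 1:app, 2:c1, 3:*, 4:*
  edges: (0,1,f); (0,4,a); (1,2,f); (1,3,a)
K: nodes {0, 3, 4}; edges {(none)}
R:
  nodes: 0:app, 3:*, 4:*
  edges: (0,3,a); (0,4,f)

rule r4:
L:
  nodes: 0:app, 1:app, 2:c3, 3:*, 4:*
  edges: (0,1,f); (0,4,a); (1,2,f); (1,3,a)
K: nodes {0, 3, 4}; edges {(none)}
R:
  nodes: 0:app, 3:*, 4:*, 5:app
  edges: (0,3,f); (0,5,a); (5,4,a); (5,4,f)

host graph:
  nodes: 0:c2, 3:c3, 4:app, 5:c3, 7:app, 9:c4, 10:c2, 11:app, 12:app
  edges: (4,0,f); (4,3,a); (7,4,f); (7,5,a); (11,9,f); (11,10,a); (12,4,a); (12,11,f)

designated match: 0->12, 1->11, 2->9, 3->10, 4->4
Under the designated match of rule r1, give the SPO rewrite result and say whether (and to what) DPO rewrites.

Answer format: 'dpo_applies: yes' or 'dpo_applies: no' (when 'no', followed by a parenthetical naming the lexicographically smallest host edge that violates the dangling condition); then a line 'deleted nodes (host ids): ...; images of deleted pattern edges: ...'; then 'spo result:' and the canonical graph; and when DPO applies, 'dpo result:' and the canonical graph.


dpo_applies: yes
deleted nodes (host ids): 9, 11; images of deleted pattern edges: (11,9,f); (11,10,a); (12,4,a); (12,11,f)
spo result:
nodes: 0:c2, 3:c3, 4:app, 5:c3, 7:app, 10:c2, 12:app, 13:app
edges: (4,0,f); (4,3,a); (7,4,f); (7,5,a); (12,4,f); (12,13,a); (13,4,a); (13,10,f)
dpo result:
nodes: 0:c2, 3:c3, 4:app, 5:c3, 7:app, 10:c2, 12:app, 13:app
edges: (4,0,f); (4,3,a); (7,4,f); (7,5,a); (12,4,f); (12,13,a); (13,4,a); (13,10,f)


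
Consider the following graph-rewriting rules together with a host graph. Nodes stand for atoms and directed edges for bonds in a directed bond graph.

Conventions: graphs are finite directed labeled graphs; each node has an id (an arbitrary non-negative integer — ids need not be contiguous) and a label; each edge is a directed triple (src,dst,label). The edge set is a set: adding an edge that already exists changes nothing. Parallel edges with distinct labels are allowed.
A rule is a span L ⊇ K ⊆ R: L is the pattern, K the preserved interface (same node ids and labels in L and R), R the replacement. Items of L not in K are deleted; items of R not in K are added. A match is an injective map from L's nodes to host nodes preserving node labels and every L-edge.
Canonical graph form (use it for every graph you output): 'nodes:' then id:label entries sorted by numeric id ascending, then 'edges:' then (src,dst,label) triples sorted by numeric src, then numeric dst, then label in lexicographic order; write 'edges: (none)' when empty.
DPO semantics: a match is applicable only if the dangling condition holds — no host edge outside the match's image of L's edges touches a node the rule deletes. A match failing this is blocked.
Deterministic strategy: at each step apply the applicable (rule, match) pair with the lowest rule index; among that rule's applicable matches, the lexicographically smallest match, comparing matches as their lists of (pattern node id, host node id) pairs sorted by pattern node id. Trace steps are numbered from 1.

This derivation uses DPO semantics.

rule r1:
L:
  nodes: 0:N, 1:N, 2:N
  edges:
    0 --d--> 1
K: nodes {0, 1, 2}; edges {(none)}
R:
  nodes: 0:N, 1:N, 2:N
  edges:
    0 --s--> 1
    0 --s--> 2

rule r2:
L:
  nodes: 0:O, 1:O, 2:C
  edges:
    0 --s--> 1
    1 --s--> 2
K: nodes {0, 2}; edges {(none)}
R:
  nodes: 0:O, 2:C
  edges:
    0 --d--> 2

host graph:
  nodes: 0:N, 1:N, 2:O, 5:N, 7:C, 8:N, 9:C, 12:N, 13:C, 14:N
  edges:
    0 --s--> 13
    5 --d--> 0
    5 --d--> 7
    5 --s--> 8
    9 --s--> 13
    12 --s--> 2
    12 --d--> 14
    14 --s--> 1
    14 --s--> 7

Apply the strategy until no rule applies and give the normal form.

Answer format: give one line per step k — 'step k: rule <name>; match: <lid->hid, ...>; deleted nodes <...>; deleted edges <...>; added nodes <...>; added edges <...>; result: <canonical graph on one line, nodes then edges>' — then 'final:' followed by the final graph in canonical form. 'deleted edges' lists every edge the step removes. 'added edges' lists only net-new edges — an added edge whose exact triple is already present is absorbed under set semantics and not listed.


step 1: rule r1; match: 0->5, 1->0, 2->1; deleted nodes (none); deleted edges (5,0,d); added nodes (none); added edges (5,0,s); (5,1,s); result: nodes: 0:N, 1:N, 2:O, 5:N, 7:C, 8:N, 9:C, 12:N, 13:C, 14:N edges: (0,13,s); (5,0,s); (5,1,s); (5,7,d); (5,8,s); (9,13,s); (12,2,s); (12,14,d); (14,1,s); (14,7,s)
step 2: rule r1; match: 0->12, 1->14, 2->0; deleted nodes (none); deleted edges (12,14,d); added nodes (none); added edges (12,0,s); (12,14,s); result: nodes: 0:N, 1:N, 2:O, 5:N, 7:C, 8:N, 9:C, 12:N, 13:C, 14:N edges: (0,13,s); (5,0,s); (5,1,s); (5,7,d); (5,8,s); (9,13,s); (12,0,s); (12,2,s); (12,14,s); (14,1,s); (14,7,s)
final:
nodes: 0:N, 1:N, 2:O, 5:N, 7:C, 8:N, 9:C, 12:N, 13:C, 14:N
edges: (0,13,s); (5,0,s); (5,1,s); (5,7,d); (5,8,s); (9,13,s); (12,0,s); (12,2,s); (12,14,s); (14,1,s); (14,7,s)


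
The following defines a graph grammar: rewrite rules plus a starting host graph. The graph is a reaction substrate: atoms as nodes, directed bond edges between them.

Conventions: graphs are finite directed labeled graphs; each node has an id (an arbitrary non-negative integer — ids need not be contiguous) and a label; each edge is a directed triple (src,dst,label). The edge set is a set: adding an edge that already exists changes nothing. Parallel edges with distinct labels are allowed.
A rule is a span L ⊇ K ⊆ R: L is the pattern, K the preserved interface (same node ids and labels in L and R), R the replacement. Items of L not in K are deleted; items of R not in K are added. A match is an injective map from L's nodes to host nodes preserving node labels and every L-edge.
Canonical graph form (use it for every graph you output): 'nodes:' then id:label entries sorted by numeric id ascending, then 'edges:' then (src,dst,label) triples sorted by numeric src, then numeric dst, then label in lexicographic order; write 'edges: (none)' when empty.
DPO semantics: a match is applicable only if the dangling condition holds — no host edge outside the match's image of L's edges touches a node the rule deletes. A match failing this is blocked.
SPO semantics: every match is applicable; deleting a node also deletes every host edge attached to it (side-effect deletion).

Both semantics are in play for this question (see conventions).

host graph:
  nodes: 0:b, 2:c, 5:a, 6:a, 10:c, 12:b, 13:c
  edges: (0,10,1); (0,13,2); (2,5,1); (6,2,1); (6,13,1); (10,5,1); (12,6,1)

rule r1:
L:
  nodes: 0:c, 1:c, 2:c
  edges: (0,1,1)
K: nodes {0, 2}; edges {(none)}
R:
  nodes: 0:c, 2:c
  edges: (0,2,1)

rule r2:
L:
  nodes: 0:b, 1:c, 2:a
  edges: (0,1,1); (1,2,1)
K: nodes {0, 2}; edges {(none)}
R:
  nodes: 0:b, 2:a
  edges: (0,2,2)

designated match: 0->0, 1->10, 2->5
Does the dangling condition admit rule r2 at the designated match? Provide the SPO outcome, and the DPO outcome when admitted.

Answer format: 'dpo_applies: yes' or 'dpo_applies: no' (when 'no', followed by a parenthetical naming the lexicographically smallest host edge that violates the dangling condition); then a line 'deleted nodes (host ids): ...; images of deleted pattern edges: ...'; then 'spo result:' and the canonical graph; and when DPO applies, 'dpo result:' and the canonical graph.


dpo_applies: yes
deleted nodes (host ids): 10; images of deleted pattern edges: (0,10,1); (10,5,1)
spo result:
nodes: 0:b, 2:c, 5:a, 6:a, 12:b, 13:c
edges: (0,5,2); (0,13,2); (2,5,1); (6,2,1); (6,13,1); (12,6,1)
dpo result:
nodes: 0:b, 2:c, 5:a, 6:a, 12:b, 13:c
edges: (0,5,2); (0,13,2); (2,5,1); (6,2,1); (6,13,1); (12,6,1)


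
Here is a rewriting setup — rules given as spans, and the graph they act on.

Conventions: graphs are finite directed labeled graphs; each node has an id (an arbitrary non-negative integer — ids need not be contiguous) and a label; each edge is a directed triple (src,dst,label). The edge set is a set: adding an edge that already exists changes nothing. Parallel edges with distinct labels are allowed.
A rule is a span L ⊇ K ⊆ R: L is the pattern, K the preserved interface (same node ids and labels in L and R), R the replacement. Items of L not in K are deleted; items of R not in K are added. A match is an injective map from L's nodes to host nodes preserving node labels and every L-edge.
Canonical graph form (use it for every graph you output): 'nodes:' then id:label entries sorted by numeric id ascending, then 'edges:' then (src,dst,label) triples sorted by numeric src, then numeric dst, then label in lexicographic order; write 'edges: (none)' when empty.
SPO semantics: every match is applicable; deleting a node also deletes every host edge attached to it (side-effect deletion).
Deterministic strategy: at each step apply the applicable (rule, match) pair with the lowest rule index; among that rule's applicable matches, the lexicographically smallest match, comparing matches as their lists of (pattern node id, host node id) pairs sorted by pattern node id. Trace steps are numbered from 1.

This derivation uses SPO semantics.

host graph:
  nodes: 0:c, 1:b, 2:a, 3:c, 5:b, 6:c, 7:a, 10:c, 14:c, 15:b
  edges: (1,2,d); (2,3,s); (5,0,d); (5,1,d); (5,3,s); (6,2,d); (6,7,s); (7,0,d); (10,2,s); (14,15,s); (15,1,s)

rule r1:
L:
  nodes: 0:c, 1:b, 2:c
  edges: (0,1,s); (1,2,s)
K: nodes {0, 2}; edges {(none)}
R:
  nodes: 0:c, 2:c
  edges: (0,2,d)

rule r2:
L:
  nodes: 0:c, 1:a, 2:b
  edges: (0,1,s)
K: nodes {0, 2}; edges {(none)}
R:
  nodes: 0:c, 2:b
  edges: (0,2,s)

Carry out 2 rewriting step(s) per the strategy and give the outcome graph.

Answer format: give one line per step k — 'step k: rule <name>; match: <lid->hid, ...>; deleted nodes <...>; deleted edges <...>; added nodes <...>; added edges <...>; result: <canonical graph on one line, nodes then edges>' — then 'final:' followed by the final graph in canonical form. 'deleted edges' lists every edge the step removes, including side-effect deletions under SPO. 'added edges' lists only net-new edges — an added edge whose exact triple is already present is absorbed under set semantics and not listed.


step 1: rule r2; match: 0->6, 1->7, 2->1; deleted nodes 7; deleted edges (6,7,s); (7,0,d); added nodes (none); added edges (6,1,s); result: nodes: 0:c, 1:b, 2:a, 3:c, 5:b, 6:c, 10:c, 14:c, 15:b edges: (1,2,d); (2,3,s); (5,0,d); (5,1,d); (5,3,s); (6,1,s); (6,2,d); (10,2,s); (14,15,s); (15,1,s)
step 2: rule r2; match: 0->10, 1->2, 2->1; deleted nodes 2; deleted edges (1,2,d); (2,3,s); (6,2,d); (10,2,s); added nodes (none); added edges (10,1,s); result: nodes: 0:c, 1:b, 3:c, 5:b, 6:c, 10:c, 14:c, 15:b edges: (5,0,d); (5,1,d); (5,3,s); (6,1,s); (10,1,s); (14,15,s); (15,1,s)
final:
nodes: 0:c, 1:b, 3:c, 5:b, 6:c, 10:c, 14:c, 15:b
edges: (5,0,d); (5,1,d); (5,3,s); (6,1,s); (10,1,s); (14,15,s); (15,1,s)


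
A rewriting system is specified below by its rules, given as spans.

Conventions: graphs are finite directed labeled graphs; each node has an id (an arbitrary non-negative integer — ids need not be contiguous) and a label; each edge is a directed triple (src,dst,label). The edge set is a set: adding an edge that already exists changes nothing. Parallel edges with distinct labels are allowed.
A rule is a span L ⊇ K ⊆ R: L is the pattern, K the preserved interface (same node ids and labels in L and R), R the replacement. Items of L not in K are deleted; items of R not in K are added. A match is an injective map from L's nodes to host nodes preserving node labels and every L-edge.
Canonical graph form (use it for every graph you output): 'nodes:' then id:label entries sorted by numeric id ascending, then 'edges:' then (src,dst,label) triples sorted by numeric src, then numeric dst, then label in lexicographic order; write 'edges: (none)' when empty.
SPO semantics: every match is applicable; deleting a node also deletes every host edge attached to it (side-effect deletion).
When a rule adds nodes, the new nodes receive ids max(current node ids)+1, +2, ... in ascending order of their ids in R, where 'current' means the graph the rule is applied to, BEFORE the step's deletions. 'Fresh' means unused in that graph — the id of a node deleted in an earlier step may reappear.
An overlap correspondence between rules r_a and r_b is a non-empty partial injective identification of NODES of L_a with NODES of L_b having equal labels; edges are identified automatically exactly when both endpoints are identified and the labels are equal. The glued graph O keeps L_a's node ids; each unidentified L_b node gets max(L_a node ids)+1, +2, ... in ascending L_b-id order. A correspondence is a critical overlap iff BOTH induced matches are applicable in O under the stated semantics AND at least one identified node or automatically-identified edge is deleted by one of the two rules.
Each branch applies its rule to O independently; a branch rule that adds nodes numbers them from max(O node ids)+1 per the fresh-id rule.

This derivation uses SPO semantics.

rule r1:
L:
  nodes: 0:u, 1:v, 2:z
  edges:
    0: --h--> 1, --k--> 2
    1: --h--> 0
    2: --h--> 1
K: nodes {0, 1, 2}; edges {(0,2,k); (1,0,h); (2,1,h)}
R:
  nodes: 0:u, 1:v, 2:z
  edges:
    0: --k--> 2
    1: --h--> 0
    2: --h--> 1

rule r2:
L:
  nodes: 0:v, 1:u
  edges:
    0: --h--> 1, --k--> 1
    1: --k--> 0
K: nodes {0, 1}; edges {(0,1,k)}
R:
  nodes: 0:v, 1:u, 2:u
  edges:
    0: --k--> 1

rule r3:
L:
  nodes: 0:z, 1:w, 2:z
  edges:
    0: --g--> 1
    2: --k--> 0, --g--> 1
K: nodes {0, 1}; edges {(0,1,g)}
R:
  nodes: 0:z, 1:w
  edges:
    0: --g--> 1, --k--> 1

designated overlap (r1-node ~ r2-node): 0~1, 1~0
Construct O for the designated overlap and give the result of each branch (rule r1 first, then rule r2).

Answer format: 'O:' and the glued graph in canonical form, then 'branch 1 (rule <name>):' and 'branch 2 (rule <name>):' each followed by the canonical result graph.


O:
nodes: 0:u, 1:v, 2:z
edges: (0,1,h); (0,1,k); (0,2,k); (1,0,h); (1,0,k); (2,1,h)
branch 1 (rule r1):
nodes: 0:u, 1:v, 2:z
edges: (0,1,k); (0,2,k); (1,0,h); (1,0,k); (2,1,h)
branch 2 (rule r2):
nodes: 0:u, 1:v, 2:z, 3:u
edges: (0,1,h); (0,2,k); (1,0,k); (2,1,h)
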